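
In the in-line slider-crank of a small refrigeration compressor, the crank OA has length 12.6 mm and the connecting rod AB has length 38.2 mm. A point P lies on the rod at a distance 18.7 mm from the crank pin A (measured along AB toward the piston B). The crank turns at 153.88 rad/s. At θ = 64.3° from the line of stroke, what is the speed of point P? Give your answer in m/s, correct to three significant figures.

1.92

ω = 153.9 rad/s.  Crank-pin speed |V_A| = rω = 1.9389 m/s, perpendicular to OA.
Rod angle: sinφ = −(r/L) sinθ ⇒ φ = -17.290°; ω_rod = −rω cosθ/√(L²−r²sin²θ) = -23.053 rad/s.
V_P = V_A + ω_rod × AP, with AP = 0.0187 m along the rod.
Components: V_Px = −rω sinθ − a·ω_rod·sinφ = -1.8752 m/s;  V_Py = rω cosθ + a·ω_rod·cosφ = +0.42921 m/s.
|V_P| = √(V_Px² + V_Py²) = 1.9237 m/s.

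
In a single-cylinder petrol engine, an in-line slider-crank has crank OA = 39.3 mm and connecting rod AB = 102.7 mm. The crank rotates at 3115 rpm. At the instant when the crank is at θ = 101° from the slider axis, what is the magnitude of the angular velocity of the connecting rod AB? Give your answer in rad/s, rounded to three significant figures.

25.7

ω = 326.2 rad/s (converted from 3115 rpm).
The rod makes angle φ with the slider axis where L sinφ = r sinθ; differentiating, L cosφ·φ̇ = r ω cosθ.
L cosφ = √(L² − r² sin²θ) = 0.095179 m.
|ω_rod| = r ω |cosθ| / √(L² − r² sin²θ) = 0.0393·326.2·0.19081/0.095179 = 25.7 rad/s.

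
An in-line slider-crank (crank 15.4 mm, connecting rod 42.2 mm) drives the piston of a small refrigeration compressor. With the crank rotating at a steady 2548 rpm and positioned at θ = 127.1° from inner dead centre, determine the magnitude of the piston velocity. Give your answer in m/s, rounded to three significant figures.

ω = 2π·2548/60 = 266.8 rad/s
For an in-line slider-crank, x = r cosθ + √(L² − r² sin²θ), so v = −rω sinθ·[1 + r cosθ/√(L² − r² sin²θ)].
With r = 0.0154 m, L = 0.0422 m, θ = 127.1°: √(L² − r² sin²θ) = 0.040373 m.
v = −0.0154·266.8·0.79758·[1 + 0.0154·-0.60321/0.040373] = -2.5233 m/s.
|v| = 2.5233 m/s.

2.52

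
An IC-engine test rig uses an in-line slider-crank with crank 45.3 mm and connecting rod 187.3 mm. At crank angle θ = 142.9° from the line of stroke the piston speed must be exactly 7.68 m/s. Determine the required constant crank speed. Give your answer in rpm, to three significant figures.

3330

For an in-line slider-crank, |v_piston| = rω|sinθ|·[1 + r cosθ/√(L² − r² sin²θ)].
With r = 0.0453 m, L = 0.1873 m, θ = 142.9°: the bracketed kinematic factor |dx/dθ| = 0.021997 m.
ω = v/|dx/dθ| = 7.68/0.021997 = 349.14 rad/s.
N = 60ω/(2π) = 3334 rpm.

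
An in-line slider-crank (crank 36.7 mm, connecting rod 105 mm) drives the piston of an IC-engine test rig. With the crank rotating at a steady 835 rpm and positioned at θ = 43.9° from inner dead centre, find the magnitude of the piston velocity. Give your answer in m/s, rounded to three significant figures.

2.80

ω = 2π·835/60 = 87.44 rad/s
For an in-line slider-crank, x = r cosθ + √(L² − r² sin²θ), so v = −rω sinθ·[1 + r cosθ/√(L² − r² sin²θ)].
With r = 0.0367 m, L = 0.105 m, θ = 43.9°: √(L² − r² sin²θ) = 0.10187 m.
v = −0.0367·87.44·0.69340·[1 + 0.0367·0.72055/0.10187] = -2.8028 m/s.
|v| = 2.8028 m/s.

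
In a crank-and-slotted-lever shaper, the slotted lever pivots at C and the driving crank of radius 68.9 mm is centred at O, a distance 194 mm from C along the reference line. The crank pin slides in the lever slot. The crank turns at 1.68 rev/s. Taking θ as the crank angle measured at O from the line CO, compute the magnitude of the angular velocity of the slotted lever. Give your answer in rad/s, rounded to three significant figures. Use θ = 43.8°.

2.46

ω = 10.56 rad/s (from 1.68 rev/s).
Crank pin A relative to C: A = (d + r cosθ, r sinθ); lever angle φ = atan2(r sinθ, d + r cosθ).
Differentiating tanφ: φ̇ = rω(d cosθ + r)/(d² + r² + 2dr cosθ).
d² + r² + 2dr cosθ = |CA|² = 0.0616782 m²;  d cosθ + r = +0.20892 m.
|ω_lever| = |0.0689·10.56·+0.20892| / 0.0616782 = 2.4635 rad/s.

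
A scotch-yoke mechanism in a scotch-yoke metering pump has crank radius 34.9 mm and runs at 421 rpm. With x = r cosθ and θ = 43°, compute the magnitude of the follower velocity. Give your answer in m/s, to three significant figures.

1.05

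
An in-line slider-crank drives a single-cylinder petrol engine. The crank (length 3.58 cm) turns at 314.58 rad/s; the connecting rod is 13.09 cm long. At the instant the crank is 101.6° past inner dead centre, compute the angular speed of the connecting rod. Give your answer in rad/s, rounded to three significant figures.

ω = 314.6 rad/s
The rod makes angle φ with the slider axis where L sinφ = r sinθ; differentiating, L cosφ·φ̇ = r ω cosθ.
L cosφ = √(L² − r² sin²θ) = 0.12611 m.
|ω_rod| = r ω |cosθ| / √(L² − r² sin²θ) = 0.0358·314.6·0.20108/0.12611 = 17.956 rad/s.

18.0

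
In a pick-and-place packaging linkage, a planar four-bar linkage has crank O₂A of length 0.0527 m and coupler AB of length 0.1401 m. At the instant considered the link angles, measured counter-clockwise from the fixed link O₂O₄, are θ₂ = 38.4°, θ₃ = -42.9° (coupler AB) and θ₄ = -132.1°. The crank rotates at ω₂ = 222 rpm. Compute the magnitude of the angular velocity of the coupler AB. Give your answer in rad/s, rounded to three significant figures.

ω₂ = 23.25 rad/s (from 222 rpm).
Differentiating the loop-closure r₂e^{iθ₂}+r₃e^{iθ₃}=r₁+r₄e^{iθ₄} gives r₂ω₂e^{iθ₂}+r₃ω₃e^{iθ₃}=r₄ω₄e^{iθ₄}.
Eliminating the other unknown: ω₃ = r₂ω₂ sin(θ₄−θ₂) / [r₃ sin(θ₃−θ₄)].
Numerator sine = -0.16505; denominator sine = +0.99990.
Result = 0.0527·23.25·(-0.16505) / (0.1401·(+0.99990)) = -1.4435 rad/s; magnitude 1.4435 rad/s.

1.44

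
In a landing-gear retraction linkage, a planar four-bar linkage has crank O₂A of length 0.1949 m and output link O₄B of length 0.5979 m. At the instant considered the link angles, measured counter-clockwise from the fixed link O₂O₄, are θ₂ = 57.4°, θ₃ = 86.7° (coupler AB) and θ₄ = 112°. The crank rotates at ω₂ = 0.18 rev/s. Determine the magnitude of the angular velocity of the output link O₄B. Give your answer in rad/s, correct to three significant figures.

0.422

ω₂ = 1.131 rad/s (from 0.18 rev/s).
Differentiating the loop-closure r₂e^{iθ₂}+r₃e^{iθ₃}=r₁+r₄e^{iθ₄} gives r₂ω₂e^{iθ₂}+r₃ω₃e^{iθ₃}=r₄ω₄e^{iθ₄}.
Eliminating the other unknown: ω₄ = r₂ω₂ sin(θ₂−θ₃) / [r₄ sin(θ₄−θ₃)].
Numerator sine = -0.48938; denominator sine = +0.42736.
Result = 0.1949·1.131·(-0.48938) / (0.5979·(+0.42736)) = -0.42217 rad/s; magnitude 0.42217 rad/s.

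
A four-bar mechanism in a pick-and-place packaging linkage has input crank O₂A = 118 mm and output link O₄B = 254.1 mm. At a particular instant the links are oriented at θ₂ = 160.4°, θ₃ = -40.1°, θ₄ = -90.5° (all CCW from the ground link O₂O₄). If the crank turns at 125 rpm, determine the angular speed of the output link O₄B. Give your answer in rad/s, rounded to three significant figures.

ω₂ = 13.09 rad/s (from 125 rpm).
Differentiating the loop-closure r₂e^{iθ₂}+r₃e^{iθ₃}=r₁+r₄e^{iθ₄} gives r₂ω₂e^{iθ₂}+r₃ω₃e^{iθ₃}=r₄ω₄e^{iθ₄}.
Eliminating the other unknown: ω₄ = r₂ω₂ sin(θ₂−θ₃) / [r₄ sin(θ₄−θ₃)].
Numerator sine = -0.35021; denominator sine = -0.77051.
Result = 0.118·13.09·(-0.35021) / (0.2541·(-0.77051)) = +2.7629 rad/s; magnitude 2.7629 rad/s.

2.76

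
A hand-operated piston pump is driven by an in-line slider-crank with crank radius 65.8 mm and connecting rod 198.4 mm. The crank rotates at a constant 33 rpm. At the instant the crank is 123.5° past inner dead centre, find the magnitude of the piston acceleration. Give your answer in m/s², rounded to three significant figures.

ω = 2π·33/60 = 3.456 rad/s
x(θ) = r cosθ + √(L² − r² sin²θ); with ω constant, a = ω²·d²x/dθ².
d²x/dθ² = −r cosθ − r²(cos2θ)/√u − r⁴ sin²2θ/(4u^{3/2}),  u = L² − r² sin²θ = 0.0363519 m².
Substituting r = 0.0658 m, L = 0.1984 m, θ = 123.5°: d²x/dθ² = +0.044617 m.
a = ω²·d²x/dθ² = (3.456)²·(+0.044617) = +0.53283 m/s²;  |a| = 0.53283 m/s².

0.533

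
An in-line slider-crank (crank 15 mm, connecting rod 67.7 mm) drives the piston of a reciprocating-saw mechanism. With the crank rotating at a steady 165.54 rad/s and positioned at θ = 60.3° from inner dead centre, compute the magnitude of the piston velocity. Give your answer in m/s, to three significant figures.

ω = 165.5 rad/s
For an in-line slider-crank, x = r cosθ + √(L² − r² sin²θ), so v = −rω sinθ·[1 + r cosθ/√(L² − r² sin²θ)].
With r = 0.015 m, L = 0.0677 m, θ = 60.3°: √(L² − r² sin²θ) = 0.066434 m.
v = −0.015·165.5·0.86863·[1 + 0.015·0.49546/0.066434] = -2.3982 m/s.
|v| = 2.3982 m/s.

2.40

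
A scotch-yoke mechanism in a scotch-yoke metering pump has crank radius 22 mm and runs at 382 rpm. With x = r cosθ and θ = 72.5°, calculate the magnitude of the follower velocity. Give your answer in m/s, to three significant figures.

ω = 40 rad/s (from 382 rpm).
x = r cosθ ⇒ ẋ = −rω sinθ.
|v| = rω|sinθ| = 0.022·40·|sin 72.5°| = 0.83933 m/s.

0.839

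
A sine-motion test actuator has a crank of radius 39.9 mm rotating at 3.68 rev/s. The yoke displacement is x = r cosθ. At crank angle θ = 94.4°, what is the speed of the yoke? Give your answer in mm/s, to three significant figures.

920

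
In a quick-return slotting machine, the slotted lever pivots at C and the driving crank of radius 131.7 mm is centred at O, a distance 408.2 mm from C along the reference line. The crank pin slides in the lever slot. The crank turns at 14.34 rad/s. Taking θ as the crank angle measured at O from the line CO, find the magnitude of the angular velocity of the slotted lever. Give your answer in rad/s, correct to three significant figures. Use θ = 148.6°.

4.44

ω = 14.34 rad/s
Crank pin A relative to C: A = (d + r cosθ, r sinθ); lever angle φ = atan2(r sinθ, d + r cosθ).
Differentiating tanφ: φ̇ = rω(d cosθ + r)/(d² + r² + 2dr cosθ).
d² + r² + 2dr cosθ = |CA|² = 0.0921985 m²;  d cosθ + r = -0.21672 m.
|ω_lever| = |0.1317·14.34·-0.21672| / 0.0921985 = 4.4392 rad/s.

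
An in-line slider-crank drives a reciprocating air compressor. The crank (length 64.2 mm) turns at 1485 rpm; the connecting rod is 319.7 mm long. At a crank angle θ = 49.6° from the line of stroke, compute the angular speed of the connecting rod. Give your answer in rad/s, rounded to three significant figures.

ω = 155.5 rad/s (converted from 1485 rpm).
The rod makes angle φ with the slider axis where L sinφ = r sinθ; differentiating, L cosφ·φ̇ = r ω cosθ.
L cosφ = √(L² − r² sin²θ) = 0.31594 m.
|ω_rod| = r ω |cosθ| / √(L² − r² sin²θ) = 0.0642·155.5·0.64812/0.31594 = 20.481 rad/s.

20.5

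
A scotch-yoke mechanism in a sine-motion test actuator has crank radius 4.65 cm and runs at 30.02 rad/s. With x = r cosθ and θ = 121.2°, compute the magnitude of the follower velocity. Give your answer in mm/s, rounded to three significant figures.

ω = 30.02 rad/s
x = r cosθ ⇒ ẋ = −rω sinθ.
|v| = rω|sinθ| = 0.0465·30.02·|sin 121.2°| = 1.194 m/s = 1194 mm/s.

1190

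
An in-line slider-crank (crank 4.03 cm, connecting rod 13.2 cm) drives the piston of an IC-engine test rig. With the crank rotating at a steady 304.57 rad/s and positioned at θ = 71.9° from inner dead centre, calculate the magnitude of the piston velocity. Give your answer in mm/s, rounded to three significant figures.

12800

ω = 304.6 rad/s
For an in-line slider-crank, x = r cosθ + √(L² − r² sin²θ), so v = −rω sinθ·[1 + r cosθ/√(L² − r² sin²θ)].
With r = 0.0403 m, L = 0.132 m, θ = 71.9°: √(L² − r² sin²θ) = 0.12632 m.
v = −0.0403·304.6·0.95052·[1 + 0.0403·0.31068/0.12632] = -12.823 m/s.
|v| = 12.823 m/s = 12823 mm/s.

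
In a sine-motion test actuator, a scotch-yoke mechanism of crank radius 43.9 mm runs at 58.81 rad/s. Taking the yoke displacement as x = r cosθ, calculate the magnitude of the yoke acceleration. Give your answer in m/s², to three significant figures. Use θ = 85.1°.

13.0

ω = 58.81 rad/s
x = r cosθ ⇒ ẍ = −rω² cosθ (ω constant).
|a| = rω²|cosθ| = 0.0439·(58.81)²·|cos 85.1°| = 12.969 m/s².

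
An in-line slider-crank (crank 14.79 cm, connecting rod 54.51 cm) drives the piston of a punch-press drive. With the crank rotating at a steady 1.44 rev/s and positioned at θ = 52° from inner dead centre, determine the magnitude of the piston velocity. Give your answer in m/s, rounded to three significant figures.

1.23

ω = 2π·1.44 = 9.048 rad/s
For an in-line slider-crank, x = r cosθ + √(L² − r² sin²θ), so v = −rω sinθ·[1 + r cosθ/√(L² − r² sin²θ)].
With r = 0.1479 m, L = 0.5451 m, θ = 52°: √(L² − r² sin²θ) = 0.53249 m.
v = −0.1479·9.048·0.78801·[1 + 0.1479·0.61566/0.53249] = -1.2348 m/s.
|v| = 1.2348 m/s.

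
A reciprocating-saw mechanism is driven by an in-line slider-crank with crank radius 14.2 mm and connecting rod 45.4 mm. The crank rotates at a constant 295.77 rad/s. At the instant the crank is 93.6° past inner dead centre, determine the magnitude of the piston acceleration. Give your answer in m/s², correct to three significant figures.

484

ω = 295.8 rad/s
x(θ) = r cosθ + √(L² − r² sin²θ); with ω constant, a = ω²·d²x/dθ².
d²x/dθ² = −r cosθ − r²(cos2θ)/√u − r⁴ sin²2θ/(4u^{3/2}),  u = L² − r² sin²θ = 0.00186031 m².
Substituting r = 0.0142 m, L = 0.0454 m, θ = 93.6°: d²x/dθ² = +0.0055278 m.
a = ω²·d²x/dθ² = (295.8)²·(+0.0055278) = +483.57 m/s²;  |a| = 483.57 m/s².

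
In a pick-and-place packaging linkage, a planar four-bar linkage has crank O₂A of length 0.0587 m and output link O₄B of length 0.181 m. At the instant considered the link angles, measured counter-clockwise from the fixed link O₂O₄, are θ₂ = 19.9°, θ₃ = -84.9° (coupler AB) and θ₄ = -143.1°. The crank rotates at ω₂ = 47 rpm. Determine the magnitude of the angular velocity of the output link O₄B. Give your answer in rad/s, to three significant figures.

1.82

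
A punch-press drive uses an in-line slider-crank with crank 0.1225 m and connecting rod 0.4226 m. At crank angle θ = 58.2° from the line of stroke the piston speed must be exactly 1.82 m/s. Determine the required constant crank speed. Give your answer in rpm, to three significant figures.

For an in-line slider-crank, |v_piston| = rω|sinθ|·[1 + r cosθ/√(L² − r² sin²θ)].
With r = 0.1225 m, L = 0.4226 m, θ = 58.2°: the bracketed kinematic factor |dx/dθ| = 0.12052 m.
ω = v/|dx/dθ| = 1.82/0.12052 = 15.101 rad/s.
N = 60ω/(2π) = 144.21 rpm.

144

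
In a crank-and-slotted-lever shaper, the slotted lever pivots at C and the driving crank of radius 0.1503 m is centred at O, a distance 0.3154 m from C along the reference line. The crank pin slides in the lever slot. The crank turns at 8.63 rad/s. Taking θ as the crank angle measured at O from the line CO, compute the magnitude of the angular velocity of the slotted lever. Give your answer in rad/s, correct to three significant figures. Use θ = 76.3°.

ω = 8.63 rad/s
Crank pin A relative to C: A = (d + r cosθ, r sinθ); lever angle φ = atan2(r sinθ, d + r cosθ).
Differentiating tanφ: φ̇ = rω(d cosθ + r)/(d² + r² + 2dr cosθ).
d² + r² + 2dr cosθ = |CA|² = 0.144522 m²;  d cosθ + r = +0.225 m.
|ω_lever| = |0.1503·8.63·+0.225| / 0.144522 = 2.0194 rad/s.

2.02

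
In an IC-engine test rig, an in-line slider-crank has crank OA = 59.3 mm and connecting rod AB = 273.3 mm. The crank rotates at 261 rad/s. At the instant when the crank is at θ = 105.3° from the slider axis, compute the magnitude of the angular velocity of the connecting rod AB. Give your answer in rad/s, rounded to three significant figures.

ω = 261 rad/s
The rod makes angle φ with the slider axis where L sinφ = r sinθ; differentiating, L cosφ·φ̇ = r ω cosθ.
L cosφ = √(L² − r² sin²θ) = 0.26725 m.
|ω_rod| = r ω |cosθ| / √(L² − r² sin²θ) = 0.0593·261·0.26387/0.26725 = 15.282 rad/s.

15.3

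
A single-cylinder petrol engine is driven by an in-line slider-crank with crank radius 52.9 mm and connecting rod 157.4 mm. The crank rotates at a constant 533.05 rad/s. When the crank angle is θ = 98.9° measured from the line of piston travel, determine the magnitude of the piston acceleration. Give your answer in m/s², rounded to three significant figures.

ω = 533 rad/s
x(θ) = r cosθ + √(L² − r² sin²θ); with ω constant, a = ω²·d²x/dθ².
d²x/dθ² = −r cosθ − r²(cos2θ)/√u − r⁴ sin²2θ/(4u^{3/2}),  u = L² − r² sin²θ = 0.0220433 m².
Substituting r = 0.0529 m, L = 0.1574 m, θ = 98.9°: d²x/dθ² = +0.026074 m.
a = ω²·d²x/dθ² = (533)²·(+0.026074) = +7408.8 m/s²;  |a| = 7408.8 m/s².

7410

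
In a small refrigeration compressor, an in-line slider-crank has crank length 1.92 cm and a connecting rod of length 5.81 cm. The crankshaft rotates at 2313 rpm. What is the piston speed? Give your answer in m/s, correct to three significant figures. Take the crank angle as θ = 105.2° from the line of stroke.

4.08

ω = 2π·2313/60 = 242.2 rad/s
For an in-line slider-crank, x = r cosθ + √(L² − r² sin²θ), so v = −rω sinθ·[1 + r cosθ/√(L² − r² sin²θ)].
With r = 0.0192 m, L = 0.0581 m, θ = 105.2°: √(L² − r² sin²θ) = 0.055066 m.
v = −0.0192·242.2·0.96502·[1 + 0.0192·-0.26219/0.055066] = -4.0776 m/s.
|v| = 4.0776 m/s.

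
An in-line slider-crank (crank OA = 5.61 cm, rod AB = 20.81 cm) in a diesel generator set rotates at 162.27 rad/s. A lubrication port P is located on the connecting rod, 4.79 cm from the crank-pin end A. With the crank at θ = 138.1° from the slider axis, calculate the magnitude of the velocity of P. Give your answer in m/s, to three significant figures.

7.80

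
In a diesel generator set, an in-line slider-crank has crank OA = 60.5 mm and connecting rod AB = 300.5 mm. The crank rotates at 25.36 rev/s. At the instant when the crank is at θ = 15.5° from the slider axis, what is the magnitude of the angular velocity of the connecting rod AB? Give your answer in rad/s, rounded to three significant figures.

31.0

ω = 159.3 rad/s (converted from 25.36 rev/s).
The rod makes angle φ with the slider axis where L sinφ = r sinθ; differentiating, L cosφ·φ̇ = r ω cosθ.
L cosφ = √(L² − r² sin²θ) = 0.30006 m.
|ω_rod| = r ω |cosθ| / √(L² − r² sin²θ) = 0.0605·159.3·0.96363/0.30006 = 30.959 rad/s.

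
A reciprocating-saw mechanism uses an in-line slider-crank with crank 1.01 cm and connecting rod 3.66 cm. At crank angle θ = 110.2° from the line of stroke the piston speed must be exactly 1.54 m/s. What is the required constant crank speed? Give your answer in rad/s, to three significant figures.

180

For an in-line slider-crank, |v_piston| = rω|sinθ|·[1 + r cosθ/√(L² − r² sin²θ)].
With r = 0.0101 m, L = 0.0366 m, θ = 110.2°: the bracketed kinematic factor |dx/dθ| = 0.0085437 m.
ω = v/|dx/dθ| = 1.54/0.0085437 = 180.25 rad/s.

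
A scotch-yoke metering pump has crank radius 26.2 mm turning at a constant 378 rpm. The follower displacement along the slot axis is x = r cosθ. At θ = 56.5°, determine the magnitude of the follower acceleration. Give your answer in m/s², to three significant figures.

ω = 39.58 rad/s (from 378 rpm).
x = r cosθ ⇒ ẍ = −rω² cosθ (ω constant).
|a| = rω²|cosθ| = 0.0262·(39.58)²·|cos 56.5°| = 22.659 m/s².

22.7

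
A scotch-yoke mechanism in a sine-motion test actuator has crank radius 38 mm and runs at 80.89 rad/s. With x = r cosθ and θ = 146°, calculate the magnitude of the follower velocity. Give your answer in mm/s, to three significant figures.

1720

ω = 80.89 rad/s
x = r cosθ ⇒ ẋ = −rω sinθ.
|v| = rω|sinθ| = 0.038·80.89·|sin 146°| = 1.7189 m/s = 1718.9 mm/s.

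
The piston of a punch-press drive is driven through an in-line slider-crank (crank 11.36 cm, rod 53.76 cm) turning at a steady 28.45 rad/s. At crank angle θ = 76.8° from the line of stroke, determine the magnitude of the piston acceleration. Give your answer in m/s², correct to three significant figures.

ω = 28.45 rad/s
x(θ) = r cosθ + √(L² − r² sin²θ); with ω constant, a = ω²·d²x/dθ².
d²x/dθ² = −r cosθ − r²(cos2θ)/√u − r⁴ sin²2θ/(4u^{3/2}),  u = L² − r² sin²θ = 0.276782 m².
Substituting r = 0.1136 m, L = 0.5376 m, θ = 76.8°: d²x/dθ² = -0.0040259 m.
a = ω²·d²x/dθ² = (28.45)²·(-0.0040259) = -3.2585 m/s²;  |a| = 3.2585 m/s².

3.26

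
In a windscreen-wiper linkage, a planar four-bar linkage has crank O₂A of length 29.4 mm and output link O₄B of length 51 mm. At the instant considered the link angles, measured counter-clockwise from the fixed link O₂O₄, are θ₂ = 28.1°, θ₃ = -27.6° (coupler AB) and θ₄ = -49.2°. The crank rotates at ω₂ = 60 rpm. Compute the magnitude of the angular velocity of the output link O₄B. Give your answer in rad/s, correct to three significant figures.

8.13

ω₂ = 6.283 rad/s (from 60 rpm).
Differentiating the loop-closure r₂e^{iθ₂}+r₃e^{iθ₃}=r₁+r₄e^{iθ₄} gives r₂ω₂e^{iθ₂}+r₃ω₃e^{iθ₃}=r₄ω₄e^{iθ₄}.
Eliminating the other unknown: ω₄ = r₂ω₂ sin(θ₂−θ₃) / [r₄ sin(θ₄−θ₃)].
Numerator sine = +0.82610; denominator sine = -0.36812.
Result = 0.0294·6.283·(+0.82610) / (0.051·(-0.36812)) = -8.1282 rad/s; magnitude 8.1282 rad/s.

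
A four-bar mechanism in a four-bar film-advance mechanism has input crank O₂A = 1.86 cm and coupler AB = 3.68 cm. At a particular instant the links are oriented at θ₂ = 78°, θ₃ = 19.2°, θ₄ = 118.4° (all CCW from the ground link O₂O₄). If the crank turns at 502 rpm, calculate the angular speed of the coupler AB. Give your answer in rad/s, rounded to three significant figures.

17.4

ω₂ = 52.57 rad/s (from 502 rpm).
Differentiating the loop-closure r₂e^{iθ₂}+r₃e^{iθ₃}=r₁+r₄e^{iθ₄} gives r₂ω₂e^{iθ₂}+r₃ω₃e^{iθ₃}=r₄ω₄e^{iθ₄}.
Eliminating the other unknown: ω₃ = r₂ω₂ sin(θ₄−θ₂) / [r₃ sin(θ₃−θ₄)].
Numerator sine = +0.64812; denominator sine = -0.98714.
Result = 0.0186·52.57·(+0.64812) / (0.0368·(-0.98714)) = -17.445 rad/s; magnitude 17.445 rad/s.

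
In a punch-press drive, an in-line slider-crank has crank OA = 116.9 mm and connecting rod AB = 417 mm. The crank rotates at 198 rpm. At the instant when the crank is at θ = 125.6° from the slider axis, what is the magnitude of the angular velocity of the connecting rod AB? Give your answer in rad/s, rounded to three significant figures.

3.48

ω = 20.73 rad/s (converted from 198 rpm).
The rod makes angle φ with the slider axis where L sinφ = r sinθ; differentiating, L cosφ·φ̇ = r ω cosθ.
L cosφ = √(L² − r² sin²θ) = 0.40602 m.
|ω_rod| = r ω |cosθ| / √(L² − r² sin²θ) = 0.1169·20.73·0.58212/0.40602 = 3.4751 rad/s.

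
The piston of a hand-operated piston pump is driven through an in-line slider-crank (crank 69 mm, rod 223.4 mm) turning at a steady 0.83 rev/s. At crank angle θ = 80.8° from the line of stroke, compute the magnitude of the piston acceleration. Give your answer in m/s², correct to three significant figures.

ω = 2π·0.83 = 5.215 rad/s
x(θ) = r cosθ + √(L² − r² sin²θ); with ω constant, a = ω²·d²x/dθ².
d²x/dθ² = −r cosθ − r²(cos2θ)/√u − r⁴ sin²2θ/(4u^{3/2}),  u = L² − r² sin²θ = 0.0452683 m².
Substituting r = 0.069 m, L = 0.2234 m, θ = 80.8°: d²x/dθ² = +0.010143 m.
a = ω²·d²x/dθ² = (5.215)²·(+0.010143) = +0.27584 m/s²;  |a| = 0.27584 m/s².

0.276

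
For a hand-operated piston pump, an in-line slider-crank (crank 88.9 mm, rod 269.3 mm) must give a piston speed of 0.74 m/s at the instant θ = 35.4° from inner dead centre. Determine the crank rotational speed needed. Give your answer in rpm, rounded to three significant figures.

108

For an in-line slider-crank, |v_piston| = rω|sinθ|·[1 + r cosθ/√(L² − r² sin²θ)].
With r = 0.0889 m, L = 0.2693 m, θ = 35.4°: the bracketed kinematic factor |dx/dθ| = 0.065616 m.
ω = v/|dx/dθ| = 0.74/0.065616 = 11.278 rad/s.
N = 60ω/(2π) = 107.69 rpm.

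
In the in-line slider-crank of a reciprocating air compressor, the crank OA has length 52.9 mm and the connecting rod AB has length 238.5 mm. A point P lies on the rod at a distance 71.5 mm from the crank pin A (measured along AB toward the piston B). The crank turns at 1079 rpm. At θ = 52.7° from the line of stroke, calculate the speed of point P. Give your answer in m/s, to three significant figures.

ω = 113 rad/s.  Crank-pin speed |V_A| = rω = 5.9773 m/s, perpendicular to OA.
Rod angle: sinφ = −(r/L) sinθ ⇒ φ = -10.162°; ω_rod = −rω cosθ/√(L²−r²sin²θ) = -15.429 rad/s.
V_P = V_A + ω_rod × AP, with AP = 0.0715 m along the rod.
Components: V_Px = −rω sinθ − a·ω_rod·sinφ = -4.9494 m/s;  V_Py = rω cosθ + a·ω_rod·cosφ = +2.5363 m/s.
|V_P| = √(V_Px² + V_Py²) = 5.5614 m/s.

5.56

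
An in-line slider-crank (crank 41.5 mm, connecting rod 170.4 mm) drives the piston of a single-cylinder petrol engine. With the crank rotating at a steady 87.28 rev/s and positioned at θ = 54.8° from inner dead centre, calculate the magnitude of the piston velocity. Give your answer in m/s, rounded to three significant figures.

21.3

ω = 2π·87.3 = 548.4 rad/s
For an in-line slider-crank, x = r cosθ + √(L² − r² sin²θ), so v = −rω sinθ·[1 + r cosθ/√(L² − r² sin²θ)].
With r = 0.0415 m, L = 0.1704 m, θ = 54.8°: √(L² − r² sin²θ) = 0.16699 m.
v = −0.0415·548.4·0.81714·[1 + 0.0415·0.57643/0.16699] = -21.261 m/s.
|v| = 21.261 m/s.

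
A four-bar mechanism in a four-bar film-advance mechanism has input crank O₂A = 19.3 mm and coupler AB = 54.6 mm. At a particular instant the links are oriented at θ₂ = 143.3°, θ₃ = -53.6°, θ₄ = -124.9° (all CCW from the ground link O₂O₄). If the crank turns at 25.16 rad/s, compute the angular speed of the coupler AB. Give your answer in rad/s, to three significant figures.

9.38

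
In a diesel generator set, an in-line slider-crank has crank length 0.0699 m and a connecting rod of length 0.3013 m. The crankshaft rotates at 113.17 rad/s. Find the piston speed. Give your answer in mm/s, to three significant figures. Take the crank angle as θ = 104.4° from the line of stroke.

7210

ω = 113.2 rad/s
For an in-line slider-crank, x = r cosθ + √(L² − r² sin²θ), so v = −rω sinθ·[1 + r cosθ/√(L² − r² sin²θ)].
With r = 0.0699 m, L = 0.3013 m, θ = 104.4°: √(L² − r² sin²θ) = 0.29359 m.
v = −0.0699·113.2·0.96858·[1 + 0.0699·-0.24869/0.29359] = -7.2084 m/s.
|v| = 7.2084 m/s = 7208.4 mm/s.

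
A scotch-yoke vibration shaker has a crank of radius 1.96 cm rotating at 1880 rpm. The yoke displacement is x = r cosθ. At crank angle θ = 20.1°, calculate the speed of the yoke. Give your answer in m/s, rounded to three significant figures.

1.33

ω = 196.9 rad/s (from 1880 rpm).
x = r cosθ ⇒ ẋ = −rω sinθ.
|v| = rω|sinθ| = 0.0196·196.9·|sin 20.1°| = 1.3261 m/s.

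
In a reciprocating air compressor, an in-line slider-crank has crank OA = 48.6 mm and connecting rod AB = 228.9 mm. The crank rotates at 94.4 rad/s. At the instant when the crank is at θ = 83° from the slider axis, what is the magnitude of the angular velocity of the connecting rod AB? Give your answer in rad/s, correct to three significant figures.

2.50

ω = 94.4 rad/s
The rod makes angle φ with the slider axis where L sinφ = r sinθ; differentiating, L cosφ·φ̇ = r ω cosθ.
L cosφ = √(L² − r² sin²θ) = 0.22376 m.
|ω_rod| = r ω |cosθ| / √(L² − r² sin²θ) = 0.0486·94.4·0.12187/0.22376 = 2.4987 rad/s.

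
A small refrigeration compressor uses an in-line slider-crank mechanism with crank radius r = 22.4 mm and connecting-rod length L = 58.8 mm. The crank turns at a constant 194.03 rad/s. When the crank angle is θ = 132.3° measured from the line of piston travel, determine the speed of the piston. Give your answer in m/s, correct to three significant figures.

ω = 194 rad/s
For an in-line slider-crank, x = r cosθ + √(L² − r² sin²θ), so v = −rω sinθ·[1 + r cosθ/√(L² − r² sin²θ)].
With r = 0.0224 m, L = 0.0588 m, θ = 132.3°: √(L² − r² sin²θ) = 0.056418 m.
v = −0.0224·194·0.73963·[1 + 0.0224·-0.67301/0.056418] = -2.3556 m/s.
|v| = 2.3556 m/s.

2.36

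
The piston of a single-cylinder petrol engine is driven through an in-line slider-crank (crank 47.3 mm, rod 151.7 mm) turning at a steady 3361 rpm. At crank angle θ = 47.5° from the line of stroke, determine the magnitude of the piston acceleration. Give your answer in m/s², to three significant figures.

3840

ω = 2π·3361/60 = 352 rad/s
x(θ) = r cosθ + √(L² − r² sin²θ); with ω constant, a = ω²·d²x/dθ².
d²x/dθ² = −r cosθ − r²(cos2θ)/√u − r⁴ sin²2θ/(4u^{3/2}),  u = L² − r² sin²θ = 0.0217967 m².
Substituting r = 0.0473 m, L = 0.1517 m, θ = 47.5°: d²x/dθ² = -0.031021 m.
a = ω²·d²x/dθ² = (352)²·(-0.031021) = -3842.8 m/s²;  |a| = 3842.8 m/s².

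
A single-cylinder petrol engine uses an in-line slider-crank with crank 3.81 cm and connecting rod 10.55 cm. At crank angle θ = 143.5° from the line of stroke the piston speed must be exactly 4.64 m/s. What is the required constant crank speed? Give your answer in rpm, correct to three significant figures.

2780

For an in-line slider-crank, |v_piston| = rω|sinθ|·[1 + r cosθ/√(L² − r² sin²θ)].
With r = 0.0381 m, L = 0.1055 m, θ = 143.5°: the bracketed kinematic factor |dx/dθ| = 0.015926 m.
ω = v/|dx/dθ| = 4.64/0.015926 = 291.34 rad/s.
N = 60ω/(2π) = 2782.1 rpm.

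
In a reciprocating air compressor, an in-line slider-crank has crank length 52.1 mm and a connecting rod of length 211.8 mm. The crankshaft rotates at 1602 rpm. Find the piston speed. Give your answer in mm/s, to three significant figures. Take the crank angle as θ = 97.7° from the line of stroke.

ω = 2π·1602/60 = 167.8 rad/s
For an in-line slider-crank, x = r cosθ + √(L² − r² sin²θ), so v = −rω sinθ·[1 + r cosθ/√(L² − r² sin²θ)].
With r = 0.0521 m, L = 0.2118 m, θ = 97.7°: √(L² − r² sin²θ) = 0.20541 m.
v = −0.0521·167.8·0.99098·[1 + 0.0521·-0.13399/0.20541] = -8.3672 m/s.
|v| = 8.3672 m/s = 8367.2 mm/s.

8370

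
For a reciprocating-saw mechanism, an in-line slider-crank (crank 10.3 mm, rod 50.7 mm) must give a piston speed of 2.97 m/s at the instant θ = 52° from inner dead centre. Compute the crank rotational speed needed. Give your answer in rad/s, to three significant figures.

For an in-line slider-crank, |v_piston| = rω|sinθ|·[1 + r cosθ/√(L² − r² sin²θ)].
With r = 0.0103 m, L = 0.0507 m, θ = 52°: the bracketed kinematic factor |dx/dθ| = 0.0091449 m.
ω = v/|dx/dθ| = 2.97/0.0091449 = 324.77 rad/s.

325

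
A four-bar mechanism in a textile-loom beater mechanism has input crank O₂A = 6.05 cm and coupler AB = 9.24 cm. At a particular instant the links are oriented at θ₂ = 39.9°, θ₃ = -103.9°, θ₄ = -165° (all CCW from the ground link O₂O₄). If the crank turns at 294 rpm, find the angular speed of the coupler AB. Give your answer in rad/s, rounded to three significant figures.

9.69

ω₂ = 30.79 rad/s (from 294 rpm).
Differentiating the loop-closure r₂e^{iθ₂}+r₃e^{iθ₃}=r₁+r₄e^{iθ₄} gives r₂ω₂e^{iθ₂}+r₃ω₃e^{iθ₃}=r₄ω₄e^{iθ₄}.
Eliminating the other unknown: ω₃ = r₂ω₂ sin(θ₄−θ₂) / [r₃ sin(θ₃−θ₄)].
Numerator sine = +0.42104; denominator sine = +0.87546.
Result = 0.0605·30.79·(+0.42104) / (0.0924·(+0.87546)) = +9.6948 rad/s; magnitude 9.6948 rad/s.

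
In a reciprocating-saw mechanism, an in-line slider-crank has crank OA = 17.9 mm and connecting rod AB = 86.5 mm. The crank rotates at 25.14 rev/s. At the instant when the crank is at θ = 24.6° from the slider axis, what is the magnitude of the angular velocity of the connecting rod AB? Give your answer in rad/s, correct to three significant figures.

29.8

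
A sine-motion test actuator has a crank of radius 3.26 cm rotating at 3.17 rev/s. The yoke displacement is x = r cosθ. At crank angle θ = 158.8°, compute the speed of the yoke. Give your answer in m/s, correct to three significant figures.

ω = 19.92 rad/s (from 3.17 rev/s).
x = r cosθ ⇒ ẋ = −rω sinθ.
|v| = rω|sinθ| = 0.0326·19.92·|sin 158.8°| = 0.23481 m/s.

0.235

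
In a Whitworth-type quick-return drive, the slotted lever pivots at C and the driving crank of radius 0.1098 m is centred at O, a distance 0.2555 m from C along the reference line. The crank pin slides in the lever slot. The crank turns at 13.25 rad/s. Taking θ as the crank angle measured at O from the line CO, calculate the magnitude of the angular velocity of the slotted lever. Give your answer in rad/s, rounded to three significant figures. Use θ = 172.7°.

ω = 13.25 rad/s
Crank pin A relative to C: A = (d + r cosθ, r sinθ); lever angle φ = atan2(r sinθ, d + r cosθ).
Differentiating tanφ: φ̇ = rω(d cosθ + r)/(d² + r² + 2dr cosθ).
d² + r² + 2dr cosθ = |CA|² = 0.0216833 m²;  d cosθ + r = -0.14363 m.
|ω_lever| = |0.1098·13.25·-0.14363| / 0.0216833 = 9.6369 rad/s.

9.64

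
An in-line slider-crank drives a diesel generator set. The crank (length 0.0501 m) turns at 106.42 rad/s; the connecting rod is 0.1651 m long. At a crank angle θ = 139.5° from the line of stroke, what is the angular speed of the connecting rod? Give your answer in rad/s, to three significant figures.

25.0

ω = 106.4 rad/s
The rod makes angle φ with the slider axis where L sinφ = r sinθ; differentiating, L cosφ·φ̇ = r ω cosθ.
L cosφ = √(L² − r² sin²θ) = 0.16186 m.
|ω_rod| = r ω |cosθ| / √(L² − r² sin²θ) = 0.0501·106.4·0.76041/0.16186 = 25.047 rad/s.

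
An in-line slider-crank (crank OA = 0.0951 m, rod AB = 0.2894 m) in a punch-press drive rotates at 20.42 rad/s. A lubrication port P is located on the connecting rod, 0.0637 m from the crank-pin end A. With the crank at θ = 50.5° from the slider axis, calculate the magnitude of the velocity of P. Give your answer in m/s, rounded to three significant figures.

1.84

ω = 20.42 rad/s.  Crank-pin speed |V_A| = rω = 1.9419 m/s, perpendicular to OA.
Rod angle: sinφ = −(r/L) sinθ ⇒ φ = -14.689°; ω_rod = −rω cosθ/√(L²−r²sin²θ) = -4.4124 rad/s.
V_P = V_A + ω_rod × AP, with AP = 0.0637 m along the rod.
Components: V_Px = −rω sinθ − a·ω_rod·sinφ = -1.5697 m/s;  V_Py = rω cosθ + a·ω_rod·cosφ = +0.96334 m/s.
|V_P| = √(V_Px² + V_Py²) = 1.8418 m/s.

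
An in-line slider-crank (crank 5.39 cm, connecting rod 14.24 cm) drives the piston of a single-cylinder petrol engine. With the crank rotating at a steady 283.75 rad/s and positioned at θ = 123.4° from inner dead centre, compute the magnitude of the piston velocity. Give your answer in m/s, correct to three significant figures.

ω = 283.8 rad/s
For an in-line slider-crank, x = r cosθ + √(L² − r² sin²θ), so v = −rω sinθ·[1 + r cosθ/√(L² − r² sin²θ)].
With r = 0.0539 m, L = 0.1424 m, θ = 123.4°: √(L² − r² sin²θ) = 0.1351 m.
v = −0.0539·283.8·0.83485·[1 + 0.0539·-0.55048/0.1351] = -9.9641 m/s.
|v| = 9.9641 m/s.

9.96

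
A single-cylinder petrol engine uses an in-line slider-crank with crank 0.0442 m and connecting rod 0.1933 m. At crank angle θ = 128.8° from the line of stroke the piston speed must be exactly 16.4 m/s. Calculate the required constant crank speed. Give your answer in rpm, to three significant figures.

5320

For an in-line slider-crank, |v_piston| = rω|sinθ|·[1 + r cosθ/√(L² − r² sin²θ)].
With r = 0.0442 m, L = 0.1933 m, θ = 128.8°: the bracketed kinematic factor |dx/dθ| = 0.029431 m.
ω = v/|dx/dθ| = 16.4/0.029431 = 557.24 rad/s.
N = 60ω/(2π) = 5321.2 rpm.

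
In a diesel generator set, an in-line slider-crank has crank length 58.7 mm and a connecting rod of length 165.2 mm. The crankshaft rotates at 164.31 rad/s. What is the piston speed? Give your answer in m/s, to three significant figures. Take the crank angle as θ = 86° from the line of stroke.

ω = 164.3 rad/s
For an in-line slider-crank, x = r cosθ + √(L² − r² sin²θ), so v = −rω sinθ·[1 + r cosθ/√(L² − r² sin²θ)].
With r = 0.0587 m, L = 0.1652 m, θ = 86°: √(L² − r² sin²θ) = 0.15447 m.
v = −0.0587·164.3·0.99756·[1 + 0.0587·0.06976/0.15447] = -9.8765 m/s.
|v| = 9.8765 m/s.

9.88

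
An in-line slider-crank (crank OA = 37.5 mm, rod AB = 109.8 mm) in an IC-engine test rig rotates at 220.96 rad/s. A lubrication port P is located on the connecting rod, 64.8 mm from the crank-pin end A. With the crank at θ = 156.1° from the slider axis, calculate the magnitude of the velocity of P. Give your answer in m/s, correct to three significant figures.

ω = 221 rad/s.  Crank-pin speed |V_A| = rω = 8.286 m/s, perpendicular to OA.
Rod angle: sinφ = −(r/L) sinθ ⇒ φ = -7.953°; ω_rod = −rω cosθ/√(L²−r²sin²θ) = +69.664 rad/s.
V_P = V_A + ω_rod × AP, with AP = 0.0648 m along the rod.
Components: V_Px = −rω sinθ − a·ω_rod·sinφ = -2.7324 m/s;  V_Py = rω cosθ + a·ω_rod·cosφ = -3.1047 m/s.
|V_P| = √(V_Px² + V_Py²) = 4.1358 m/s.

4.14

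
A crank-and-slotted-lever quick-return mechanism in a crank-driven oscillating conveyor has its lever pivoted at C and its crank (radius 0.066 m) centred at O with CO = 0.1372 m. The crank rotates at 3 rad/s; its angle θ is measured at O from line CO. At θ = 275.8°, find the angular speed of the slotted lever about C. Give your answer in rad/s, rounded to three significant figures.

ω = 3 rad/s
Crank pin A relative to C: A = (d + r cosθ, r sinθ); lever angle φ = atan2(r sinθ, d + r cosθ).
Differentiating tanφ: φ̇ = rω(d cosθ + r)/(d² + r² + 2dr cosθ).
d² + r² + 2dr cosθ = |CA|² = 0.02501 m²;  d cosθ + r = +0.079865 m.
|ω_lever| = |0.066·3·+0.079865| / 0.02501 = 0.63228 rad/s.

0.632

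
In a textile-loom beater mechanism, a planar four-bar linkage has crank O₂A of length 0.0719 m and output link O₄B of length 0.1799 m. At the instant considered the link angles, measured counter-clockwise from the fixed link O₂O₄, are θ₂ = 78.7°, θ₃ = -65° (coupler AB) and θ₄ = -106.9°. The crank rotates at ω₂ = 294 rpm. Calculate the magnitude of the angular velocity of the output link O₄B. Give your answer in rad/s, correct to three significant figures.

10.9

ω₂ = 30.79 rad/s (from 294 rpm).
Differentiating the loop-closure r₂e^{iθ₂}+r₃e^{iθ₃}=r₁+r₄e^{iθ₄} gives r₂ω₂e^{iθ₂}+r₃ω₃e^{iθ₃}=r₄ω₄e^{iθ₄}.
Eliminating the other unknown: ω₄ = r₂ω₂ sin(θ₂−θ₃) / [r₄ sin(θ₄−θ₃)].
Numerator sine = +0.59201; denominator sine = -0.66783.
Result = 0.0719·30.79·(+0.59201) / (0.1799·(-0.66783)) = -10.908 rad/s; magnitude 10.908 rad/s.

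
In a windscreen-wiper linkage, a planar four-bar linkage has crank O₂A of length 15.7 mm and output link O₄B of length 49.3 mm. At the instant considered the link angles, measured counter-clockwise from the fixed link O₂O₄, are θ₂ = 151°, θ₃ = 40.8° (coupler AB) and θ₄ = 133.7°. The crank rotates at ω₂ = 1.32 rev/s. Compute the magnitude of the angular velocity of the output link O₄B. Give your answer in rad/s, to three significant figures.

2.48

ω₂ = 8.294 rad/s (from 1.32 rev/s).
Differentiating the loop-closure r₂e^{iθ₂}+r₃e^{iθ₃}=r₁+r₄e^{iθ₄} gives r₂ω₂e^{iθ₂}+r₃ω₃e^{iθ₃}=r₄ω₄e^{iθ₄}.
Eliminating the other unknown: ω₄ = r₂ω₂ sin(θ₂−θ₃) / [r₄ sin(θ₄−θ₃)].
Numerator sine = +0.93849; denominator sine = +0.99872.
Result = 0.0157·8.294·(+0.93849) / (0.0493·(+0.99872)) = +2.482 rad/s; magnitude 2.482 rad/s.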